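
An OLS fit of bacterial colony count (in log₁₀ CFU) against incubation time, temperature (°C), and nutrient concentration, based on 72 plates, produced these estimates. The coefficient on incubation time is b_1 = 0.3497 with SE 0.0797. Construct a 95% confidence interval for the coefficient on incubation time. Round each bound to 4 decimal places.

(0.1907, 0.5087)

df = n − k − 1 = 72 − 3 − 1 = 68.
t* = t_{0.025, 68} = 1.995469.
Margin = t* × SE = 1.995469 × 0.0797 = 0.159039.
CI: 0.3497 ± 0.159039 → (0.1907, 0.5087).
With 95% confidence, each one-unit increase in incubation time is associated with a change of between 0.1907 and 0.5087 log₁₀ CFU in bacterial colony count, holding the other predictors fixed.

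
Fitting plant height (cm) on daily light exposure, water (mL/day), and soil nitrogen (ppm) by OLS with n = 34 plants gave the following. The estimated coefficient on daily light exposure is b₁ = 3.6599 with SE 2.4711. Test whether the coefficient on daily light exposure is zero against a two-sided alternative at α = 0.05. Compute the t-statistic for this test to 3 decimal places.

t = 1.481

H₀: β₁ = 0 vs H₁: β₁ ≠ 0.
t = (b₁ − β₁⁰)/SE = 3.6599 / 2.4711 = 1.481.
df = n − k − 1 = 34 − 3 − 1 = 30.
Two-sided p ≈ 0.1490, which is ≥ 0.05, so fail to reject H₀.
The data do not give significant evidence of an association between daily light exposure and plant height, after adjusting for the other predictors.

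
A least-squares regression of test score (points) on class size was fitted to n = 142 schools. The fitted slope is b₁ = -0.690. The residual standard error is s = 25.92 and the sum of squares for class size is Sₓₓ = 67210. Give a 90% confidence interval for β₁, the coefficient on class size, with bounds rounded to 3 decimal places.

SE(b₁) = s/√Sₓₓ = 25.92/√67210 = 0.0999811.
df = n − 2 = 140.
t* = t_{0.05, 140} = 1.655811.
Margin = t* × SE = 1.655811 × 0.0999811 = 0.16555.
CI: -0.690 ± 0.16555 → (-0.856, -0.524).
With 90% confidence, each one-unit increase in class size is associated with a change of between -0.856 and -0.524 points in test score.

(-0.856, -0.524)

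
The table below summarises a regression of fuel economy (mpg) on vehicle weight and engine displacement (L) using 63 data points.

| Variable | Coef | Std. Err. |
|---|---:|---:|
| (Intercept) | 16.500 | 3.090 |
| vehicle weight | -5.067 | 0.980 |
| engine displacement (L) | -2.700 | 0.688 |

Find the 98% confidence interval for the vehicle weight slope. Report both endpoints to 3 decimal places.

(-7.409, -2.725)

Read off: b = -5.067, SE = 0.980 for vehicle weight.
df = n − k − 1 = 63 − 2 − 1 = 60.
t* = t_{0.01, 60} = 2.390119.
Margin = t* × SE = 2.390119 × 0.980 = 2.34232.
CI: -5.067 ± 2.34232 → (-7.409, -2.725).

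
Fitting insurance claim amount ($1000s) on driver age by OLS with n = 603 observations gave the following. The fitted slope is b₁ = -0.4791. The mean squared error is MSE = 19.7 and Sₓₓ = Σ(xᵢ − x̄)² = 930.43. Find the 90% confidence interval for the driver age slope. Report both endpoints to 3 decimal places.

(-0.719, -0.239)

SE(b₁) = √(MSE/Sₓₓ) = √(19.7/930.43) = 0.145509.
df = n − 2 = 601.
t* = t_{0.05, 601} = 1.647393.
Margin = t* × SE = 1.647393 × 0.145509 = 0.23971.
CI: -0.4791 ± 0.23971 → (-0.719, -0.239).
With 90% confidence, each one-unit increase in driver age is associated with a change of between -0.719 and -0.239 $1000s in insurance claim amount.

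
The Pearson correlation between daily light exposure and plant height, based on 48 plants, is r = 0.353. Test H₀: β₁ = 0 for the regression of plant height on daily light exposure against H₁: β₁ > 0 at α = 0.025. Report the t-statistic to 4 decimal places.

t = r·√(n − 2)/√(1 − r²) = 0.353·√46/√0.875391 = 2.5589.
df = n − 2 = 46.
One-sided p ≈ 0.0069, which is < 0.025, so reject H₀.
There is evidence of a linear association between daily light exposure and plant height.

t = 2.5589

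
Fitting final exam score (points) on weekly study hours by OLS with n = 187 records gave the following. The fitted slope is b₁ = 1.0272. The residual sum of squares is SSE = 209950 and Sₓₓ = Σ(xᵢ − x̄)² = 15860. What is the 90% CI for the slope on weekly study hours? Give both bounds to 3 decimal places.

MSE = SSE/(n − 2) = 209950/185 = 1134.86.
SE(b₁) = √(MSE/Sₓₓ) = √(1134.86/15860) = 0.267498.
df = n − 2 = 185.
t* = t_{0.05, 185} = 1.653132.
Margin = t* × SE = 1.653132 × 0.267498 = 0.44221.
CI: 1.0272 ± 0.44221 → (0.585, 1.469).
With 90% confidence, each one-unit increase in weekly study hours is associated with a change of between 0.585 and 1.469 points in final exam score.

(0.585, 1.469)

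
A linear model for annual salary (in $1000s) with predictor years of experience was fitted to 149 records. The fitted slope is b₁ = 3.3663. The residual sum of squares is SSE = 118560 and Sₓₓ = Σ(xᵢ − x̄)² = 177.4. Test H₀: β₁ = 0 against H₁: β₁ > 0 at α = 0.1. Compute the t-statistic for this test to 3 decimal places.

t = 1.579

MSE = SSE/(n − 2) = 118560/147 = 806.531.
SE(b₁) = √(MSE/Sₓₓ) = √(806.531/177.4) = 2.13223.
t = 3.3663 / 2.13223 = 1.579.
df = n − 2 = 147.
One-sided p ≈ 0.0583, which is < 0.1, so reject H₀.
There is evidence that the true slope on years of experience is positive.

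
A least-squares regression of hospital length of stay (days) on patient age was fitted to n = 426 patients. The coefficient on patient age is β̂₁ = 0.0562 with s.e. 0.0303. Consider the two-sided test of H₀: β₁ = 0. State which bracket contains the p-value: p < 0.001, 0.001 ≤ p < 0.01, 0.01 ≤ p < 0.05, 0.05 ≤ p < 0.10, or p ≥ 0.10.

0.05 ≤ p < 0.10

t = 0.0562 / 0.0303 = 1.855.
df = n − 2 = 426 − 2 = 424.
Two-sided p = 2·P(T_{424} > |t|) ≈ 0.0643.
So 0.05 ≤ p < 0.10.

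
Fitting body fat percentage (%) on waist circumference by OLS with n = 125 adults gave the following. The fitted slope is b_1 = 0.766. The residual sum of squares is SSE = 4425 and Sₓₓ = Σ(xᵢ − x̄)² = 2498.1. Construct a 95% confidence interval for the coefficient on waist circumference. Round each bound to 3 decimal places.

MSE = SSE/(n − 2) = 4425/123 = 35.9756.
SE(b_1) = √(MSE/Sₓₓ) = √(35.9756/2498.1) = 0.120005.
df = n − 2 = 123.
t* = t_{0.025, 123} = 1.979439.
Margin = t* × SE = 1.979439 × 0.120005 = 0.23754.
CI: 0.766 ± 0.23754 → (0.528, 1.004).
With 95% confidence, each one-unit increase in waist circumference is associated with a change of between 0.528 and 1.004 % in body fat percentage.

(0.528, 1.004)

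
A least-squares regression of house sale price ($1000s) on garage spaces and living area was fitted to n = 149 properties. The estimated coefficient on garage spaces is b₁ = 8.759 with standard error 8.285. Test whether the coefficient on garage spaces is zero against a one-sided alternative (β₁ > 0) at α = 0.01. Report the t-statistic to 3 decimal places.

H₀: β₁ = 0 vs H₁: β₁ > 0.
t = (b₁ − β₁⁰)/SE = 8.759 / 8.285 = 1.057.
df = n − k − 1 = 149 − 2 − 1 = 146.
One-sided p ≈ 0.1461, which is ≥ 0.01, so fail to reject H₀.
The data do not give significant evidence that the true slope on garage spaces is positive, holding the other predictors fixed.

t = 1.057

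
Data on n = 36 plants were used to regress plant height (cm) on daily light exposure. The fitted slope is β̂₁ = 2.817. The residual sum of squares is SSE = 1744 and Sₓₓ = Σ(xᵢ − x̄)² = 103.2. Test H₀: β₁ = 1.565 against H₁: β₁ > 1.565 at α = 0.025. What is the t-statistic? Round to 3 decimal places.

t = 1.776

MSE = SSE/(n − 2) = 1744/34 = 51.2941.
SE(β̂₁) = √(MSE/Sₓₓ) = √(51.2941/103.2) = 0.705008.
t = (2.817 − 1.565) / 0.705008 = 1.776.
df = n − 2 = 34.
One-sided p ≈ 0.0424, which is ≥ 0.025, so fail to reject H₀.
The data do not give significant evidence that the true slope on daily light exposure exceeds 1.565 cm per unit.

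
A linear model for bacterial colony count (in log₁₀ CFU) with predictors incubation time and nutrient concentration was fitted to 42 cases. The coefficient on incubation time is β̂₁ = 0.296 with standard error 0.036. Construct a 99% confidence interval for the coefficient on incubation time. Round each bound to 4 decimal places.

(0.1985, 0.3935)

df = n − k − 1 = 42 − 2 − 1 = 39.
t* = t_{0.005, 39} = 2.707913.
Margin = t* × SE = 2.707913 × 0.036 = 0.097485.
CI: 0.296 ± 0.097485 → (0.1985, 0.3935).
With 99% confidence, each one-unit increase in incubation time is associated with a change of between 0.1985 and 0.3935 log₁₀ CFU in bacterial colony count, holding the other predictors fixed.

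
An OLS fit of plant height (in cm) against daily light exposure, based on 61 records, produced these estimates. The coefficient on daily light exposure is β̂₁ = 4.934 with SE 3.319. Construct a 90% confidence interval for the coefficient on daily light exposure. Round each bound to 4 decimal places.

df = n − 2 = 61 − 2 = 59.
t* = t_{0.05, 59} = 1.671093.
Margin = t* × SE = 1.671093 × 3.319 = 5.546358.
CI: 4.934 ± 5.546358 → (-0.6124, 10.4804).
With 90% confidence, each one-unit increase in daily light exposure is associated with a change of between -0.6124 and 10.4804 cm in plant height.

(-0.6124, 10.4804)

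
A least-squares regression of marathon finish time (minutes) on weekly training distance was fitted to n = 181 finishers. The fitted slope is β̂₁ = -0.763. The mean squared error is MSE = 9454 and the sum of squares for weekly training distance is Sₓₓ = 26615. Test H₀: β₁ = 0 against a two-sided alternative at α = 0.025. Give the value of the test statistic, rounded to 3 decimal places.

t = -1.280

SE(β̂₁) = √(MSE/Sₓₓ) = √(9454/26615) = 0.595998.
t = -0.763 / 0.595998 = -1.280.
df = n − 2 = 179.
Two-sided p ≈ 0.2021, which is ≥ 0.025, so fail to reject H₀.
The data do not give significant evidence of an association between weekly training distance and marathon finish time.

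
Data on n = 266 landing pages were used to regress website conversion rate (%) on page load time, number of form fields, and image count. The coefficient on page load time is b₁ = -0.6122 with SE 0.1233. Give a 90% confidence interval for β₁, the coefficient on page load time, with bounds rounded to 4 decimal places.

(-0.8157, -0.4087)

df = n − k − 1 = 266 − 3 − 1 = 262.
t* = t_{0.05, 262} = 1.65069.
Margin = t* × SE = 1.65069 × 0.1233 = 0.203530.
CI: -0.6122 ± 0.203530 → (-0.8157, -0.4087).
With 90% confidence, each one-unit increase in page load time is associated with a change of between -0.8157 and -0.4087 % in website conversion rate, holding the other predictors fixed.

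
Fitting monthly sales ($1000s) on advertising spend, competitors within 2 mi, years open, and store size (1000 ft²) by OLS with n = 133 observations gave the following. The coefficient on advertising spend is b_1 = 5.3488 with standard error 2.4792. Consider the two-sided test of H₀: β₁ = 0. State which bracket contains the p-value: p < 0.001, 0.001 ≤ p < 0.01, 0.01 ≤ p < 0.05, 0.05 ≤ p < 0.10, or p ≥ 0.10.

t = 5.3488 / 2.4792 = 2.157.
df = n − k − 1 = 133 − 4 − 1 = 128.
Two-sided p = 2·P(T_{128} > |t|) ≈ 0.0328.
So 0.01 ≤ p < 0.05.

0.01 ≤ p < 0.05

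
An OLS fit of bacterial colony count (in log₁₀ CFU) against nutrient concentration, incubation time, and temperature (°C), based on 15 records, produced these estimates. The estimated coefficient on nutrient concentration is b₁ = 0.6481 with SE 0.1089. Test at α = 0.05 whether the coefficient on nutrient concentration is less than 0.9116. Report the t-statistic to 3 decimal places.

t = -2.420

H₀: β₁ = 0.9116 vs H₁: β₁ < 0.9116.
t = (b₁ − β₁⁰)/SE = (0.6481 − 0.9116) / 0.1089 = -2.420.
df = n − k − 1 = 15 − 3 − 1 = 11.
One-sided p ≈ 0.0170, which is < 0.05, so reject H₀.
There is evidence that the true slope on nutrient concentration is below 0.9116 log₁₀ CFU per unit, holding the other predictors fixed.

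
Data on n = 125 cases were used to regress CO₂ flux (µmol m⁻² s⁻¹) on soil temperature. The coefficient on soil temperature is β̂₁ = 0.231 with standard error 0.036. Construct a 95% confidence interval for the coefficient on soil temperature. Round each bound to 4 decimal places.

(0.1597, 0.3023)

df = n − 2 = 125 − 2 = 123.
t* = t_{0.025, 123} = 1.979439.
Margin = t* × SE = 1.979439 × 0.036 = 0.071260.
CI: 0.231 ± 0.071260 → (0.1597, 0.3023).
With 95% confidence, each one-unit increase in soil temperature is associated with a change of between 0.1597 and 0.3023 µmol m⁻² s⁻¹ in CO₂ flux.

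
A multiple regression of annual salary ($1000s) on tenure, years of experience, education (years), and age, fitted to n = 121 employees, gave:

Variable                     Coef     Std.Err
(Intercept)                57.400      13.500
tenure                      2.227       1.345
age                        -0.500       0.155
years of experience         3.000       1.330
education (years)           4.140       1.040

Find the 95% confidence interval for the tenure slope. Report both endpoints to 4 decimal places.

Read off: b = 2.227, SE = 1.345 for tenure.
df = n − k − 1 = 121 − 4 − 1 = 116.
t* = t_{0.025, 116} = 1.980626.
Margin = t* × SE = 1.980626 × 1.345 = 2.663942.
CI: 2.227 ± 2.663942 → (-0.4369, 4.8909).

(-0.4369, 4.8909)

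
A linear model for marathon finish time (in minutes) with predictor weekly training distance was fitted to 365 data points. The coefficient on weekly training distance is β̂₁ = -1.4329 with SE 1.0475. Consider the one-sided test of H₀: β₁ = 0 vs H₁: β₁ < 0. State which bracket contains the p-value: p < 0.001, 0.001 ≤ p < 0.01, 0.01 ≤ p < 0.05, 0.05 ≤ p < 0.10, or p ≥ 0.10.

0.05 ≤ p < 0.10

t = -1.4329 / 1.0475 = -1.368.
df = n − 2 = 365 − 2 = 363.
One-sided p = P(T_{363} < t) ≈ 0.0861.
So 0.05 ≤ p < 0.10.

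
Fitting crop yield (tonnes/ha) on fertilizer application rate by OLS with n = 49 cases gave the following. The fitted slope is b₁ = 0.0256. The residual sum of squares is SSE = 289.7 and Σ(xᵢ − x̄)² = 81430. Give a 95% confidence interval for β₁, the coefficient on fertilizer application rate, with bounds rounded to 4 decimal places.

MSE = SSE/(n − 2) = 289.7/47 = 6.16383.
SE(b₁) = √(MSE/Sₓₓ) = √(6.16383/81430) = 0.00870028.
df = n − 2 = 47.
t* = t_{0.025, 47} = 2.011741.
Margin = t* × SE = 2.011741 × 0.00870028 = 0.017503.
CI: 0.0256 ± 0.017503 → (0.0081, 0.0431).
With 95% confidence, each one-unit increase in fertilizer application rate is associated with a change of between 0.0081 and 0.0431 tonnes/ha in crop yield.

(0.0081, 0.0431)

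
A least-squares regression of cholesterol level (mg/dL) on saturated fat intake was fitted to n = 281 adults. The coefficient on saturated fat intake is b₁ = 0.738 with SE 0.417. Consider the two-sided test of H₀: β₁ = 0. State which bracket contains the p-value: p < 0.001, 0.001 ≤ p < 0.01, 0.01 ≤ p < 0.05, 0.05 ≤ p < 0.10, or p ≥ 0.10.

t = 0.738 / 0.417 = 1.770.
df = n − 2 = 281 − 2 = 279.
Two-sided p = 2·P(T_{279} > |t|) ≈ 0.0779.
So 0.05 ≤ p < 0.10.

0.05 ≤ p < 0.10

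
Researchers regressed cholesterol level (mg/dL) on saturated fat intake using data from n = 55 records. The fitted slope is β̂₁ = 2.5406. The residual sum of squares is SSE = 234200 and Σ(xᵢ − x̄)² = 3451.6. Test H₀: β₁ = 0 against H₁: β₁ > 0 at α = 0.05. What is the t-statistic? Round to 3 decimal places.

t = 2.245

MSE = SSE/(n − 2) = 234200/53 = 4418.87.
SE(β̂₁) = √(MSE/Sₓₓ) = √(4418.87/3451.6) = 1.13148.
t = 2.5406 / 1.13148 = 2.245.
df = n − 2 = 53.
One-sided p ≈ 0.0145, which is < 0.05, so reject H₀.
There is evidence that the true slope on saturated fat intake is positive.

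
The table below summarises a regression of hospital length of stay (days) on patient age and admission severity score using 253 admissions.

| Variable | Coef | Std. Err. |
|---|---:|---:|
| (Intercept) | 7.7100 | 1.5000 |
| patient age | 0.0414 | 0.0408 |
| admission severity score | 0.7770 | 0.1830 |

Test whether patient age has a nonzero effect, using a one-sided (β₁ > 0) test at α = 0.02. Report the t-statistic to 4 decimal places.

t = 1.0147

Read off: b = 0.0414, SE = 0.0408 for patient age.
H₀: β₁ = 0 vs H₁: β₁ > 0.
t = 0.0414 / 0.0408 = 1.0147.
df = n − k − 1 = 253 − 2 − 1 = 250.
One-sided p ≈ 0.1556, which is ≥ 0.02, so fail to reject H₀.
The data do not give significant evidence that the true slope on patient age is positive, holding the other predictors fixed.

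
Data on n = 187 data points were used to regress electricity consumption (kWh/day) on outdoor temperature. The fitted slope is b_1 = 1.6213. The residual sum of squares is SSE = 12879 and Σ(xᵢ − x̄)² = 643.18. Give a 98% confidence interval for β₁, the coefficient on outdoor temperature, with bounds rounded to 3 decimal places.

(0.849, 2.393)

MSE = SSE/(n − 2) = 12879/185 = 69.6162.
SE(b_1) = √(MSE/Sₓₓ) = √(69.6162/643.18) = 0.328995.
df = n − 2 = 185.
t* = t_{0.01, 185} = 2.346673.
Margin = t* × SE = 2.346673 × 0.328995 = 0.77204.
CI: 1.6213 ± 0.77204 → (0.849, 2.393).
With 98% confidence, each one-unit increase in outdoor temperature is associated with a change of between 0.849 and 2.393 kWh/day in electricity consumption.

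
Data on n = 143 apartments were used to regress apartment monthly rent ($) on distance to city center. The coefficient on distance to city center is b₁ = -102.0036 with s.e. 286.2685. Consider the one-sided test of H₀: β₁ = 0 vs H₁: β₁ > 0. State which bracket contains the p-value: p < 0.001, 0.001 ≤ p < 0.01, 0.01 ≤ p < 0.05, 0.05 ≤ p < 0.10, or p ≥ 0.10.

t = -102.0036 / 286.2685 = -0.356.
df = n − 2 = 143 − 2 = 141.
One-sided p = P(T_{141} > t) ≈ 0.6389.
So p ≥ 0.10.

p ≥ 0.10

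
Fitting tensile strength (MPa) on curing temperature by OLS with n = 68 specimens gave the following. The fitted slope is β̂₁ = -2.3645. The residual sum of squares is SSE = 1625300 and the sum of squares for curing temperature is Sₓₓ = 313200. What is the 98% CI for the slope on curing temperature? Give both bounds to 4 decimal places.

MSE = SSE/(n − 2) = 1625300/66 = 24625.8.
SE(β̂₁) = √(MSE/Sₓₓ) = √(24625.8/313200) = 0.280404.
df = n − 2 = 66.
t* = t_{0.01, 66} = 2.384186.
Margin = t* × SE = 2.384186 × 0.280404 = 0.668535.
CI: -2.3645 ± 0.668535 → (-3.0330, -1.6960).
With 98% confidence, each one-unit increase in curing temperature is associated with a change of between -3.0330 and -1.6960 MPa in tensile strength.

(-3.0330, -1.6960)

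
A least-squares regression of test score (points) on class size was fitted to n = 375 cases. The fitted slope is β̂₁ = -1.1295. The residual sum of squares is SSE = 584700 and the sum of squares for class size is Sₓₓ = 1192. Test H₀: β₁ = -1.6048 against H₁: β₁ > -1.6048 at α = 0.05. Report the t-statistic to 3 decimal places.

t = 0.414

MSE = SSE/(n − 2) = 584700/373 = 1567.56.
SE(β̂₁) = √(MSE/Sₓₓ) = √(1567.56/1192) = 1.14676.
t = (-1.1295 − (-1.6048)) / 1.14676 = 0.414.
df = n − 2 = 373.
One-sided p ≈ 0.3394, which is ≥ 0.05, so fail to reject H₀.
The data do not give significant evidence that the true slope on class size exceeds -1.6048 points per unit.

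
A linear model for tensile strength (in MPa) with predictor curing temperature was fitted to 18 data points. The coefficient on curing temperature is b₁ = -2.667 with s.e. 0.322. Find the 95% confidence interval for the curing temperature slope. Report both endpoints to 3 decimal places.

(-3.350, -1.984)

df = n − 2 = 18 − 2 = 16.
t* = t_{0.025, 16} = 2.119905.
Margin = t* × SE = 2.119905 × 0.322 = 0.68261.
CI: -2.667 ± 0.68261 → (-3.350, -1.984).
With 95% confidence, each one-unit increase in curing temperature is associated with a change of between -3.350 and -1.984 MPa in tensile strength.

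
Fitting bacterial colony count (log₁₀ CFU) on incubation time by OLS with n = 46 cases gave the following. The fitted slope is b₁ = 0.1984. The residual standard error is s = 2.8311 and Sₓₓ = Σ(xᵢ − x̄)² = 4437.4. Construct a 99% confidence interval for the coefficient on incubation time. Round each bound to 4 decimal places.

SE(b₁) = s/√Sₓₓ = 2.8311/√4437.4 = 0.0425002.
df = n − 2 = 44.
t* = t_{0.005, 44} = 2.692278.
Margin = t* × SE = 2.692278 × 0.0425002 = 0.114422.
CI: 0.1984 ± 0.114422 → (0.0840, 0.3128).
With 99% confidence, each one-unit increase in incubation time is associated with a change of between 0.0840 and 0.3128 log₁₀ CFU in bacterial colony count.

(0.0840, 0.3128)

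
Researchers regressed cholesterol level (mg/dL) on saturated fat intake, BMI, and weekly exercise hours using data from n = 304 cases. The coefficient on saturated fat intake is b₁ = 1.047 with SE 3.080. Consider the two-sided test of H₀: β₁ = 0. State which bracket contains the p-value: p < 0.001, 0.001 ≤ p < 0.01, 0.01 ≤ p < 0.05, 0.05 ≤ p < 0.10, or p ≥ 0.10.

t = 1.047 / 3.080 = 0.340.
df = n − k − 1 = 304 − 3 − 1 = 300.
Two-sided p = 2·P(T_{300} > |t|) ≈ 0.7341.
So p ≥ 0.10.

p ≥ 0.10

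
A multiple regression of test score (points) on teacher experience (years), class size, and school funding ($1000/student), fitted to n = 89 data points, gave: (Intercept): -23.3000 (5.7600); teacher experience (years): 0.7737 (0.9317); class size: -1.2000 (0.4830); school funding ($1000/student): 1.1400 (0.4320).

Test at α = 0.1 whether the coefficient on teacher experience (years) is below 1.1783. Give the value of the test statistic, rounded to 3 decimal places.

Read off: b = 0.7737, SE = 0.9317 for teacher experience (years).
H₀: β₁ = 1.1783 vs H₁: β₁ < 1.1783.
t = (0.7737 − 1.1783) / 0.9317 = -0.434.
df = n − k − 1 = 89 − 3 − 1 = 85.
One-sided p ≈ 0.3326, which is ≥ 0.1, so fail to reject H₀.
The data do not give significant evidence that the true slope on teacher experience (years) is below 1.1783 points per unit, holding the other predictors fixed.

t = -0.434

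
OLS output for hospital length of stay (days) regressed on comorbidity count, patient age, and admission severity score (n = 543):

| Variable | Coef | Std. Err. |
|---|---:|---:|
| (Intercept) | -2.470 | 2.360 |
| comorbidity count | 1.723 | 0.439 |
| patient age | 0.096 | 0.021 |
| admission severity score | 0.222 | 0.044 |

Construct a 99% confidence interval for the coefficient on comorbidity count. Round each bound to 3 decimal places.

Read off: b = 1.723, SE = 0.439 for comorbidity count.
df = n − k − 1 = 543 − 3 − 1 = 539.
t* = t_{0.005, 539} = 2.584981.
Margin = t* × SE = 2.584981 × 0.439 = 1.13481.
CI: 1.723 ± 1.13481 → (0.588, 2.858).

(0.588, 2.858)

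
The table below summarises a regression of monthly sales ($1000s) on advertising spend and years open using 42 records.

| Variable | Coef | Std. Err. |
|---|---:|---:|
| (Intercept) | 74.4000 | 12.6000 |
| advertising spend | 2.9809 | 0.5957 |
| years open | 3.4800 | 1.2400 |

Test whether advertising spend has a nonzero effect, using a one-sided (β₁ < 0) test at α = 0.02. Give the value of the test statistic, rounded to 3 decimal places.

t = 5.004

Read off: b = 2.9809, SE = 0.5957 for advertising spend.
H₀: β₁ = 0 vs H₁: β₁ < 0.
t = 2.9809 / 0.5957 = 5.004.
df = n − k − 1 = 42 − 2 − 1 = 39.
One-sided p ≈ 1.0000, which is ≥ 0.02, so fail to reject H₀.
The data do not give significant evidence that the true slope on advertising spend is negative, holding the other predictors fixed.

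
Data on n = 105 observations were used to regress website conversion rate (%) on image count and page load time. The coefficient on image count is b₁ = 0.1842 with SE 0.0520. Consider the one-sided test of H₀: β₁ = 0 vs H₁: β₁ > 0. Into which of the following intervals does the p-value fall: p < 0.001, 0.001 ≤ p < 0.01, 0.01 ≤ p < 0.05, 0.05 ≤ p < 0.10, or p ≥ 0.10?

p < 0.001

t = 0.1842 / 0.0520 = 3.542.
df = n − k − 1 = 105 − 2 − 1 = 102.
One-sided p = P(T_{102} > t) ≈ 0.0003.
So p < 0.001.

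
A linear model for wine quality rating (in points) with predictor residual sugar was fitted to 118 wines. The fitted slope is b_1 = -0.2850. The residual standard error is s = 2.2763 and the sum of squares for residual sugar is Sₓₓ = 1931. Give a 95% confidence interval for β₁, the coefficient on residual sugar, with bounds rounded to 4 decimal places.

SE(b_1) = s/√Sₓₓ = 2.2763/√1931 = 0.051801.
df = n − 2 = 116.
t* = t_{0.025, 116} = 1.980626.
Margin = t* × SE = 1.980626 × 0.051801 = 0.102598.
CI: -0.2850 ± 0.102598 → (-0.3876, -0.1824).
With 95% confidence, each one-unit increase in residual sugar is associated with a change of between -0.3876 and -0.1824 points in wine quality rating.

(-0.3876, -0.1824)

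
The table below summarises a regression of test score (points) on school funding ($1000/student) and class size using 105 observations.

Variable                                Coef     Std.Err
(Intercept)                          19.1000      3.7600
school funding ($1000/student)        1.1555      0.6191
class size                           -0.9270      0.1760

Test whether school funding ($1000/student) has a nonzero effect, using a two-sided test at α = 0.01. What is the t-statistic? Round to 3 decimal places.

Read off: b = 1.1555, SE = 0.6191 for school funding ($1000/student).
H₀: β₁ = 0 vs H₁: β₁ ≠ 0.
t = 1.1555 / 0.6191 = 1.866.
df = n − k − 1 = 105 − 2 − 1 = 102.
Two-sided p ≈ 0.0649, which is ≥ 0.01, so fail to reject H₀.
The data do not give significant evidence of an association between school funding ($1000/student) and test score, after adjusting for the other predictors.

t = 1.866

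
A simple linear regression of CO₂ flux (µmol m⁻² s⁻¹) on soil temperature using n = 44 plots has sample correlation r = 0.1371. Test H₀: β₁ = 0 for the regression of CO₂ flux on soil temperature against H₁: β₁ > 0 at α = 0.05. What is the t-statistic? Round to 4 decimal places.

t = 0.8970

t = r·√(n − 2)/√(1 − r²) = 0.1371·√42/√0.981204 = 0.8970.
df = n − 2 = 42.
One-sided p ≈ 0.1874, which is ≥ 0.05, so fail to reject H₀.
The data do not give significant evidence of a linear association between soil temperature and CO₂ flux.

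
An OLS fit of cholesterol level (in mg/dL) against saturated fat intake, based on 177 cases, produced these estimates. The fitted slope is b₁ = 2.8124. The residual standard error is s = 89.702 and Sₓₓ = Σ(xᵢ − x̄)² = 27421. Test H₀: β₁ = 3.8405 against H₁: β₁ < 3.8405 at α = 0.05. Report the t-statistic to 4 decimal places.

SE(b₁) = s/√Sₓₓ = 89.702/√27421 = 0.541702.
t = (2.8124 − 3.8405) / 0.541702 = -1.8979.
df = n − 2 = 175.
One-sided p ≈ 0.0297, which is < 0.05, so reject H₀.
There is evidence that the true slope on saturated fat intake is below 3.8405 mg/dL per unit.

t = -1.8979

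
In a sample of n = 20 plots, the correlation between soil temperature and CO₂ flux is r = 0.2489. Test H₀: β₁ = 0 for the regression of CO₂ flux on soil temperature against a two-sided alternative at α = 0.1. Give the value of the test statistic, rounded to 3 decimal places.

t = 1.090

t = r·√(n − 2)/√(1 − r²) = 0.2489·√18/√0.938049 = 1.090.
df = n − 2 = 18.
Two-sided p ≈ 0.2900, which is ≥ 0.1, so fail to reject H₀.
The data do not give significant evidence of a linear association between soil temperature and CO₂ flux.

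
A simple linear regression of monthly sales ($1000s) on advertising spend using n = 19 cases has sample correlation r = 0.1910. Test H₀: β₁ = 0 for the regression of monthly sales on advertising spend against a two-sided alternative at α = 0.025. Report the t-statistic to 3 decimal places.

t = r·√(n − 2)/√(1 − r²) = 0.1910·√17/√0.963519 = 0.802.
df = n − 2 = 17.
Two-sided p ≈ 0.4335, which is ≥ 0.025, so fail to reject H₀.
The data do not give significant evidence of a linear association between advertising spend and monthly sales.

t = 0.802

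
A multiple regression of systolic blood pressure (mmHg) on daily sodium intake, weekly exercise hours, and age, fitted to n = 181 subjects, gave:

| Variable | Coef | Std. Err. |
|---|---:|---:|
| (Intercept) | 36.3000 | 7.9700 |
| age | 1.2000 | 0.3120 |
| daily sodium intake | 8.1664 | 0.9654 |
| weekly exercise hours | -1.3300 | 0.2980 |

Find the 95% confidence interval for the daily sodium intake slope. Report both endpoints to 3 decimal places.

(6.261, 10.072)

Read off: b = 8.1664, SE = 0.9654 for daily sodium intake.
df = n − k − 1 = 181 − 3 − 1 = 177.
t* = t_{0.025, 177} = 1.973457.
Margin = t* × SE = 1.973457 × 0.9654 = 1.90518.
CI: 8.1664 ± 1.90518 → (6.261, 10.072).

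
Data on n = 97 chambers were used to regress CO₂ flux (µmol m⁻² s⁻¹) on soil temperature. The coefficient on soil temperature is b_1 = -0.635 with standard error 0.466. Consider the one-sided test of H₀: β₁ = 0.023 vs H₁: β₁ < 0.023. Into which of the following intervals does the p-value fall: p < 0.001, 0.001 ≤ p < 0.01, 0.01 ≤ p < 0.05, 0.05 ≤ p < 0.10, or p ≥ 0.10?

t = (-0.635 − 0.023) / 0.466 = -1.412.
df = n − 2 = 97 − 2 = 95.
One-sided p = P(T_{95} < t) ≈ 0.0806.
So 0.05 ≤ p < 0.10.

0.05 ≤ p < 0.10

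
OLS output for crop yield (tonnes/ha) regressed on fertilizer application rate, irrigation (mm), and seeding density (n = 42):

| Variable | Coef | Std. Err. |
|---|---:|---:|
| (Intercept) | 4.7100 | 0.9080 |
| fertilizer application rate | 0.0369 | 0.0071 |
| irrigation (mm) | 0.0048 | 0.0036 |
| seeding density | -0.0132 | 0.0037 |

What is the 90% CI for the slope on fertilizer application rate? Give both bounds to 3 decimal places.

(0.025, 0.049)

Read off: b = 0.0369, SE = 0.0071 for fertilizer application rate.
df = n − k − 1 = 42 − 3 − 1 = 38.
t* = t_{0.05, 38} = 1.685954.
Margin = t* × SE = 1.685954 × 0.0071 = 0.01197.
CI: 0.0369 ± 0.01197 → (0.025, 0.049).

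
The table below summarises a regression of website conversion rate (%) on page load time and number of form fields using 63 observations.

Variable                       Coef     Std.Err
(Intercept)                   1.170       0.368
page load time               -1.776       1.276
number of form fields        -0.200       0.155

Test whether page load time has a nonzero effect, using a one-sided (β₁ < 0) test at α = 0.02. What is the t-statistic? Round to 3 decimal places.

t = -1.392

Read off: b = -1.776, SE = 1.276 for page load time.
H₀: β₁ = 0 vs H₁: β₁ < 0.
t = -1.776 / 1.276 = -1.392.
df = n − k − 1 = 63 − 2 − 1 = 60.
One-sided p ≈ 0.0846, which is ≥ 0.02, so fail to reject H₀.
The data do not give significant evidence that the true slope on page load time is negative, holding the other predictors fixed.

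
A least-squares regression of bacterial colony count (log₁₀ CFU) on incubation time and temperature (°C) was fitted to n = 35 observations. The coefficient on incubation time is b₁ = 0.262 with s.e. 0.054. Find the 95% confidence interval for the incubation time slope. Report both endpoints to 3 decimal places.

(0.152, 0.372)

df = n − k − 1 = 35 − 2 − 1 = 32.
t* = t_{0.025, 32} = 2.036933.
Margin = t* × SE = 2.036933 × 0.054 = 0.10999.
CI: 0.262 ± 0.10999 → (0.152, 0.372).
With 95% confidence, each one-unit increase in incubation time is associated with a change of between 0.152 and 0.372 log₁₀ CFU in bacterial colony count, holding the other predictors fixed.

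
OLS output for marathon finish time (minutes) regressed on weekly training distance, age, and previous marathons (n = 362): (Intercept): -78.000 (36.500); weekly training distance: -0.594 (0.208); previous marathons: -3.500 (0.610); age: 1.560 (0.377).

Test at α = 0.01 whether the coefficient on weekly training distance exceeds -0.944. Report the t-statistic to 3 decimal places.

Read off: b = -0.594, SE = 0.208 for weekly training distance.
H₀: β₁ = -0.944 vs H₁: β₁ > -0.944.
t = (-0.594 − (-0.944)) / 0.208 = 1.683.
df = n − k − 1 = 362 − 3 − 1 = 358.
One-sided p ≈ 0.0467, which is ≥ 0.01, so fail to reject H₀.
The data do not give significant evidence that the true slope on weekly training distance exceeds -0.944 minutes per unit, holding the other predictors fixed.

t = 1.683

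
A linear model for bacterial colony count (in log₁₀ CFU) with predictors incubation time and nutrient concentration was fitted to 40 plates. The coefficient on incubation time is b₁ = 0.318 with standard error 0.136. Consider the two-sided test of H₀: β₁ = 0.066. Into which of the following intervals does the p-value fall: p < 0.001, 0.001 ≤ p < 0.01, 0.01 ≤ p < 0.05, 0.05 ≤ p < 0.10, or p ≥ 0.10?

0.05 ≤ p < 0.10

t = (0.318 − 0.066) / 0.136 = 1.853.
df = n − k − 1 = 40 − 2 − 1 = 37.
Two-sided p = 2·P(T_{37} > |t|) ≈ 0.0719.
So 0.05 ≤ p < 0.10.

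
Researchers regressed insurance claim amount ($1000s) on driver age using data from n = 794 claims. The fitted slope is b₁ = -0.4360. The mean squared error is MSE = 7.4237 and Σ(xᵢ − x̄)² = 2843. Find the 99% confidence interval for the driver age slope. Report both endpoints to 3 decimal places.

(-0.568, -0.304)

SE(b₁) = √(MSE/Sₓₓ) = √(7.4237/2843) = 0.0511001.
df = n − 2 = 792.
t* = t_{0.005, 792} = 2.582051.
Margin = t* × SE = 2.582051 × 0.0511001 = 0.13194.
CI: -0.4360 ± 0.13194 → (-0.568, -0.304).
With 99% confidence, each one-unit increase in driver age is associated with a change of between -0.568 and -0.304 $1000s in insurance claim amount.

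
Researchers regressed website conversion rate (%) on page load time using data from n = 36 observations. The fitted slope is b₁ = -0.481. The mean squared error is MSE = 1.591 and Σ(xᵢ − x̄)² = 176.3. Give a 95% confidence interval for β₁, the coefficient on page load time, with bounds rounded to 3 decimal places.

(-0.674, -0.288)

SE(b₁) = √(MSE/Sₓₓ) = √(1.591/176.3) = 0.0949968.
df = n − 2 = 34.
t* = t_{0.025, 34} = 2.032245.
Margin = t* × SE = 2.032245 × 0.0949968 = 0.19306.
CI: -0.481 ± 0.19306 → (-0.674, -0.288).
With 95% confidence, each one-unit increase in page load time is associated with a change of between -0.674 and -0.288 % in website conversion rate.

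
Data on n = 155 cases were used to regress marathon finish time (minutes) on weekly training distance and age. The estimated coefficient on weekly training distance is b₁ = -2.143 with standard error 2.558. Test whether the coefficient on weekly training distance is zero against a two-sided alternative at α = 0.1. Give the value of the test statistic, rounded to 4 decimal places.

t = -0.8378

H₀: β₁ = 0 vs H₁: β₁ ≠ 0.
t = (b₁ − β₁⁰)/SE = -2.143 / 2.558 = -0.8378.
df = n − k − 1 = 155 − 2 − 1 = 152.
Two-sided p ≈ 0.4035, which is ≥ 0.1, so fail to reject H₀.
The data do not give significant evidence of an association between weekly training distance and marathon finish time, after adjusting for the other predictors.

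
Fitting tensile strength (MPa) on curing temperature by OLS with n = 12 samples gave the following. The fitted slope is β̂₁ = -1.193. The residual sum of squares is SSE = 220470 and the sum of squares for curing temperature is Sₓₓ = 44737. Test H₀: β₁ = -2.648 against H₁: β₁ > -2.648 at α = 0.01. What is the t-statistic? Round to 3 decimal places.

t = 2.073

MSE = SSE/(n − 2) = 220470/10 = 22047.
SE(β̂₁) = √(MSE/Sₓₓ) = √(22047/44737) = 0.702007.
t = (-1.193 − (-2.648)) / 0.702007 = 2.073.
df = n − 2 = 10.
One-sided p ≈ 0.0325, which is ≥ 0.01, so fail to reject H₀.
The data do not give significant evidence that the true slope on curing temperature exceeds -2.648 MPa per unit.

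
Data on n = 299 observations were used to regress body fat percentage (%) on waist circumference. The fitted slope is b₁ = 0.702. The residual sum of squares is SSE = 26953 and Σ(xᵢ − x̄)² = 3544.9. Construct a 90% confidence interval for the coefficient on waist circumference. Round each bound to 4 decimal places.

(0.4380, 0.9660)

MSE = SSE/(n − 2) = 26953/297 = 90.7508.
SE(b₁) = √(MSE/Sₓₓ) = √(90.7508/3544.9) = 0.160001.
df = n − 2 = 297.
t* = t_{0.05, 297} = 1.65.
Margin = t* × SE = 1.65 × 0.160001 = 0.264002.
CI: 0.702 ± 0.264002 → (0.4380, 0.9660).
With 90% confidence, each one-unit increase in waist circumference is associated with a change of between 0.4380 and 0.9660 % in body fat percentage.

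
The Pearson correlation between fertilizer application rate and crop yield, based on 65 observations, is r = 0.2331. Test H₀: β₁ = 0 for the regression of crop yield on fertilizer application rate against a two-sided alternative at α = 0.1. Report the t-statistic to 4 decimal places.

t = r·√(n − 2)/√(1 − r²) = 0.2331·√63/√0.945664 = 1.9026.
df = n − 2 = 63.
Two-sided p ≈ 0.0617, which is < 0.1, so reject H₀.
There is evidence of a linear association between fertilizer application rate and crop yield.

t = 1.9026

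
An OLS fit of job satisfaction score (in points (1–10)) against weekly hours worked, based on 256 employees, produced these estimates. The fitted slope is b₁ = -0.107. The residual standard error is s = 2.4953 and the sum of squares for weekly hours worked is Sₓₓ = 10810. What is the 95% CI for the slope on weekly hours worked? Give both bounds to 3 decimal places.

SE(b₁) = s/√Sₓₓ = 2.4953/√10810 = 0.0239999.
df = n − 2 = 254.
t* = t_{0.025, 254} = 1.969348.
Margin = t* × SE = 1.969348 × 0.0239999 = 0.04726.
CI: -0.107 ± 0.04726 → (-0.154, -0.060).
With 95% confidence, each one-unit increase in weekly hours worked is associated with a change of between -0.154 and -0.060 points (1–10) in job satisfaction score.

(-0.154, -0.060)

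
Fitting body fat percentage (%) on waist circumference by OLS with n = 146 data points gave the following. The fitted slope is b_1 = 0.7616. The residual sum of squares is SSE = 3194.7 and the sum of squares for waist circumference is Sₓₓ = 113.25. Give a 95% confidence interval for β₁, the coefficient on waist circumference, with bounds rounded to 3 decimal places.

(-0.113, 1.636)

MSE = SSE/(n − 2) = 3194.7/144 = 22.1854.
SE(b_1) = √(MSE/Sₓₓ) = √(22.1854/113.25) = 0.442603.
df = n − 2 = 144.
t* = t_{0.025, 144} = 1.976575.
Margin = t* × SE = 1.976575 × 0.442603 = 0.87484.
CI: 0.7616 ± 0.87484 → (-0.113, 1.636).
With 95% confidence, each one-unit increase in waist circumference is associated with a change of between -0.113 and 1.636 % in body fat percentage.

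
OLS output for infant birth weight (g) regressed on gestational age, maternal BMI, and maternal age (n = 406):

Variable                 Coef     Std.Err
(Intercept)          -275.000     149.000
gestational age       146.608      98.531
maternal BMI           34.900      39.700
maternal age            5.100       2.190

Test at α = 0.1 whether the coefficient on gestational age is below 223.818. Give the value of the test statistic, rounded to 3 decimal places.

t = -0.784

Read off: b = 146.608, SE = 98.531 for gestational age.
H₀: β₁ = 223.818 vs H₁: β₁ < 223.818.
t = (146.608 − 223.818) / 98.531 = -0.784.
df = n − k − 1 = 406 − 3 − 1 = 402.
One-sided p ≈ 0.2169, which is ≥ 0.1, so fail to reject H₀.
The data do not give significant evidence that the true slope on gestational age is below 223.818 g per unit, holding the other predictors fixed.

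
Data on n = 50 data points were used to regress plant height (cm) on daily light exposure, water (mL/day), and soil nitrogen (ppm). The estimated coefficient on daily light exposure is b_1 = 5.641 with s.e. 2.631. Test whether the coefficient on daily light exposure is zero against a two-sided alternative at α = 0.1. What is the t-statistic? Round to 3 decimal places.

H₀: β₁ = 0 vs H₁: β₁ ≠ 0.
t = (b_1 − β₁⁰)/SE = 5.641 / 2.631 = 2.144.
df = n − k − 1 = 50 − 3 − 1 = 46.
Two-sided p ≈ 0.0373, which is < 0.1, so reject H₀.
There is evidence that daily light exposure is associated with plant height, holding the other predictors fixed.

t = 2.144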